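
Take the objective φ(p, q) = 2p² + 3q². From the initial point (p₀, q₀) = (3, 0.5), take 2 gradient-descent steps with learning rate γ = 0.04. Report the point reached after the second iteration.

∇φ = (4p, 6q)
(p₁, q₁) = (3, 0.5) − 0.04·(12, 3) = (2.52, 0.38)
(p₂, q₂) = (2.52, 0.38) − 0.04·(10.08, 2.28) = (2.1168, 0.2888)

(2.1168, 0.2888)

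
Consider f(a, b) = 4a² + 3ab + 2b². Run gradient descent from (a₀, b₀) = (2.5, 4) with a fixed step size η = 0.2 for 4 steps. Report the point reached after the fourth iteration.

∇f = (8a + 3b, 3a + 4b)
Step 1: at (2.5, 4), ∇f = (32, 23.5) → (2.5, 4) − 0.2·(32, 23.5) = (-3.9, -0.7)
Step 2: at (-3.9, -0.7), ∇f = (-33.3, -14.5) → (-3.9, -0.7) − 0.2·(-33.3, -14.5) = (2.76, 2.2)
Step 3: at (2.76, 2.2), ∇f = (28.68, 17.08) → (2.76, 2.2) − 0.2·(28.68, 17.08) = (-2.976, -1.216)
Step 4: at (-2.976, -1.216), ∇f = (-27.456, -13.792) → (-2.976, -1.216) − 0.2·(-27.456, -13.792) = (2.5152, 1.5424)

(2.5152, 1.5424)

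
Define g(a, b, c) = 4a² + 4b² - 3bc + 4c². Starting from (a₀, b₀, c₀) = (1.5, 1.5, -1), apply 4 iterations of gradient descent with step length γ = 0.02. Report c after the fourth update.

-0.2986632

∇g = (8a, 8b - 3c, -3b + 8c)
Step 1: at (1.5, 1.5, -1), ∇g = (12, 15, -12.5) → (1.5, 1.5, -1) − 0.02·(12, 15, -12.5) = (1.26, 1.2, -0.75)
Step 2: at (1.26, 1.2, -0.75), ∇g = (10.08, 11.85, -9.6) → (1.26, 1.2, -0.75) − 0.02·(10.08, 11.85, -9.6) = (1.0584, 0.963, -0.558)
Step 3: at (1.0584, 0.963, -0.558), ∇g = (8.4672, 9.378, -7.353) → (1.0584, 0.963, -0.558) − 0.02·(8.4672, 9.378, -7.353) = (0.889056, 0.77544, -0.41094)
Step 4: at (0.889056, 0.77544, -0.41094), ∇g = (7.112448, 7.43634, -5.61384) → (0.889056, 0.77544, -0.41094) − 0.02·(7.112448, 7.43634, -5.61384) = (0.74680704, 0.6267132, -0.2986632)
c = -0.2986632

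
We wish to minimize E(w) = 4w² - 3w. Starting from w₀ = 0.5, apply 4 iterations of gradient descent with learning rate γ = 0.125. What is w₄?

0.375

E′(w) = 8w - 3
Step 1: E′(0.5) = 1; w₁ = 0.5 − 0.125·1 = 0.375
Step 2: E′(0.375) = 0; w₂ = 0.375 − 0.125·0 = 0.375
Step 3: E′(0.375) = 0; w₃ = 0.375 − 0.125·0 = 0.375
Step 4: E′(0.375) = 0; w₄ = 0.375 − 0.125·0 = 0.375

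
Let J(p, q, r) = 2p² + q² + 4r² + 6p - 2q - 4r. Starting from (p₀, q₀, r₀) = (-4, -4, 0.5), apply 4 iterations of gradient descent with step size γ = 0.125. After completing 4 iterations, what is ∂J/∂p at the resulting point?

-0.625

∇J = (4p + 6, 2q - 2, 8r - 4)
Step 1: at (-4, -4, 0.5), ∇J = (-10, -10, 0) → (-4, -4, 0.5) − 0.125·(-10, -10, 0) = (-2.75, -2.75, 0.5)
Step 2: at (-2.75, -2.75, 0.5), ∇J = (-5, -7.5, 0) → (-2.75, -2.75, 0.5) − 0.125·(-5, -7.5, 0) = (-2.125, -1.8125, 0.5)
Step 3: at (-2.125, -1.8125, 0.5), ∇J = (-2.5, -5.625, 0) → (-2.125, -1.8125, 0.5) − 0.125·(-2.5, -5.625, 0) = (-1.8125, -1.109375, 0.5)
Step 4: at (-1.8125, -1.109375, 0.5), ∇J = (-1.25, -4.21875, 0) → (-1.8125, -1.109375, 0.5) − 0.125·(-1.25, -4.21875, 0) = (-1.65625, -0.58203125, 0.5)
∂J/∂p at (-1.65625, -0.58203125, 0.5) = -0.625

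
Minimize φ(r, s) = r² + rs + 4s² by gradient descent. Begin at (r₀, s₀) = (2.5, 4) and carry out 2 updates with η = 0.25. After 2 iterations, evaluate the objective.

90.7529296875

∇φ = (2r + s, r + 8s)
Step 1: at (2.5, 4), ∇φ = (9, 34.5) → (2.5, 4) − 0.25·(9, 34.5) = (0.25, -4.625)
Step 2: at (0.25, -4.625), ∇φ = (-4.125, -36.75) → (0.25, -4.625) − 0.25·(-4.125, -36.75) = (1.28125, 4.5625)
φ(1.28125, 4.5625) = 90.7529296875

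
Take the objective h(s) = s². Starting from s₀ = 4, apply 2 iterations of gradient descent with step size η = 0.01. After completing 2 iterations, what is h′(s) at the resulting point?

7.6832

h′(s) = 2s
Step 1: h′(4) = 8; s₁ = 4 − 0.01·8 = 3.92
Step 2: h′(3.92) = 7.84; s₂ = 3.92 − 0.01·7.84 = 3.8416
h′(s) at (3.8416) = 7.6832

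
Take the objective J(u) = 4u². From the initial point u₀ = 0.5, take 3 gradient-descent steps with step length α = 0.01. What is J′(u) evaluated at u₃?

3.114752

J′(u) = 8u
Step 1: J′(0.5) = 4; u₁ = 0.5 − 0.01·4 = 0.46
Step 2: J′(0.46) = 3.68; u₂ = 0.46 − 0.01·3.68 = 0.4232
Step 3: J′(0.4232) = 3.3856; u₃ = 0.4232 − 0.01·3.3856 = 0.389344
J′(u) at (0.389344) = 3.114752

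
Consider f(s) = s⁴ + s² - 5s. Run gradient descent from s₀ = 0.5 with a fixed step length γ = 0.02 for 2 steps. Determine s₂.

0.63238456

f′(s) = 4s³ + 2s - 5
s₁ = 0.5 − 0.02·(-3.5) = 0.57
s₂ = 0.57 − 0.02·(-3.119228) = 0.63238456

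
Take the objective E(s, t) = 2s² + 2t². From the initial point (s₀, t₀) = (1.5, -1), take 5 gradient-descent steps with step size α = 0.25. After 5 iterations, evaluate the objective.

∇E = (4s, 4t)
(s₁, t₁) = (1.5, -1) − 0.25·(6, -4) = (0, 0)
(s₂, t₂) = (0, 0) − 0.25·(0, 0) = (0, 0)
(s₃, t₃) = (0, 0) − 0.25·(0, 0) = (0, 0)
(s₄, t₄) = (0, 0) − 0.25·(0, 0) = (0, 0)
(s₅, t₅) = (0, 0) − 0.25·(0, 0) = (0, 0)
E(0, 0) = 0

0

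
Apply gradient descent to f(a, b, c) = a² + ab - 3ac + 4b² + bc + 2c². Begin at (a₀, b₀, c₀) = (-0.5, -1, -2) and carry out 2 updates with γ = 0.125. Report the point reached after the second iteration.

∇f = (2a + b - 3c, a + 8b + c, -3a + b + 4c)
(a₁, b₁, c₁) = (-0.5, -1, -2) − 0.125·(4, -10.5, -7.5) = (-1, 0.3125, -1.0625)
(a₂, b₂, c₂) = (-1, 0.3125, -1.0625) − 0.125·(1.5, 0.4375, -0.9375) = (-1.1875, 0.2578125, -0.9453125)

(-1.1875, 0.2578125, -0.9453125)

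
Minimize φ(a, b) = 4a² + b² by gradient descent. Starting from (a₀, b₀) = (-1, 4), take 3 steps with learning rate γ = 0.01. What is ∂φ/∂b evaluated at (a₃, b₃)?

7.529536

∇φ = (8a, 2b)
Step 1: at (-1, 4), ∇φ = (-8, 8) → (-1, 4) − 0.01·(-8, 8) = (-0.92, 3.92)
Step 2: at (-0.92, 3.92), ∇φ = (-7.36, 7.84) → (-0.92, 3.92) − 0.01·(-7.36, 7.84) = (-0.8464, 3.8416)
Step 3: at (-0.8464, 3.8416), ∇φ = (-6.7712, 7.6832) → (-0.8464, 3.8416) − 0.01·(-6.7712, 7.6832) = (-0.778688, 3.764768)
∂φ/∂b at (-0.778688, 3.764768) = 7.529536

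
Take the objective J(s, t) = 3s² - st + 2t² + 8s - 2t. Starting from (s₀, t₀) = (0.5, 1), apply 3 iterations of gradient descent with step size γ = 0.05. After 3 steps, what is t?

∇J = (6s - t + 8, -s + 4t - 2)
Step 1: at (0.5, 1), ∇J = (10, 1.5) → (0.5, 1) − 0.05·(10, 1.5) = (0, 0.925)
Step 2: at (0, 0.925), ∇J = (7.075, 1.7) → (0, 0.925) − 0.05·(7.075, 1.7) = (-0.35375, 0.84)
Step 3: at (-0.35375, 0.84), ∇J = (5.0375, 1.71375) → (-0.35375, 0.84) − 0.05·(5.0375, 1.71375) = (-0.605625, 0.7543125)
t = 0.7543125

0.7543125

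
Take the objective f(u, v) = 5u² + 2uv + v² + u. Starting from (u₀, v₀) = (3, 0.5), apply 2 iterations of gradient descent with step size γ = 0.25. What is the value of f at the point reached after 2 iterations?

351

∇f = (10u + 2v + 1, 2u + 2v)
Step 1: at (3, 0.5), ∇f = (32, 7) → (3, 0.5) − 0.25·(32, 7) = (-5, -1.25)
Step 2: at (-5, -1.25), ∇f = (-51.5, -12.5) → (-5, -1.25) − 0.25·(-51.5, -12.5) = (7.875, 1.875)
f(7.875, 1.875) = 351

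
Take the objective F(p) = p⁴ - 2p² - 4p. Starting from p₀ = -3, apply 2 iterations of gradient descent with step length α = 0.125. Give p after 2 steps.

F′(p) = 4p³ - 4p - 4
Step 1: F′(-3) = -100; p₁ = -3 − 0.125·(-100) = 9.5
Step 2: F′(9.5) = 3387.5; p₂ = 9.5 − 0.125·3387.5 = -413.9375

-413.9375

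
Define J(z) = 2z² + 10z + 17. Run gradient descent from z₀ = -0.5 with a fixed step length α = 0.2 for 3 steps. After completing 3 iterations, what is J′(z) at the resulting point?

0.064

J′(z) = 4z + 10
Step 1: J′(-0.5) = 8; z₁ = -0.5 − 0.2·8 = -2.1
Step 2: J′(-2.1) = 1.6; z₂ = -2.1 − 0.2·1.6 = -2.42
Step 3: J′(-2.42) = 0.32; z₃ = -2.42 − 0.2·0.32 = -2.484
J′(z) at (-2.484) = 0.064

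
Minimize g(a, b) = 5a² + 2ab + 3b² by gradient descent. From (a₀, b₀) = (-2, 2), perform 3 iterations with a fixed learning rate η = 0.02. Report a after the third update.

-1.201536

∇g = (10a + 2b, 2a + 6b)
Step 1: at (-2, 2), ∇g = (-16, 8) → (-2, 2) − 0.02·(-16, 8) = (-1.68, 1.84)
Step 2: at (-1.68, 1.84), ∇g = (-13.12, 7.68) → (-1.68, 1.84) − 0.02·(-13.12, 7.68) = (-1.4176, 1.6864)
Step 3: at (-1.4176, 1.6864), ∇g = (-10.8032, 7.2832) → (-1.4176, 1.6864) − 0.02·(-10.8032, 7.2832) = (-1.201536, 1.540736)
a = -1.201536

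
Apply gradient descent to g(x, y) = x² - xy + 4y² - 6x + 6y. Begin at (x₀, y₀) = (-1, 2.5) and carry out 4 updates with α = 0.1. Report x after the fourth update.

∇g = (2x - y - 6, -x + 8y + 6)
Step 1: at (-1, 2.5), ∇g = (-10.5, 27) → (-1, 2.5) − 0.1·(-10.5, 27) = (0.05, -0.2)
Step 2: at (0.05, -0.2), ∇g = (-5.7, 4.35) → (0.05, -0.2) − 0.1·(-5.7, 4.35) = (0.62, -0.635)
Step 3: at (0.62, -0.635), ∇g = (-4.125, 0.3) → (0.62, -0.635) − 0.1·(-4.125, 0.3) = (1.0325, -0.665)
Step 4: at (1.0325, -0.665), ∇g = (-3.27, -0.3525) → (1.0325, -0.665) − 0.1·(-3.27, -0.3525) = (1.3595, -0.62975)
x = 1.3595

1.3595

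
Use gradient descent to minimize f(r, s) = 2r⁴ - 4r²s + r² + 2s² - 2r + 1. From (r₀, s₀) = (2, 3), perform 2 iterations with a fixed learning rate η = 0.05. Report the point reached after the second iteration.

∇f = (8r³ - 8rs + 2r - 2, -4r² + 4s)
Step 1: at (2, 3), ∇f = (18, -4) → (2, 3) − 0.05·(18, -4) = (1.1, 3.2)
Step 2: at (1.1, 3.2), ∇f = (-17.312, 7.96) → (1.1, 3.2) − 0.05·(-17.312, 7.96) = (1.9656, 2.802)

(1.9656, 2.802)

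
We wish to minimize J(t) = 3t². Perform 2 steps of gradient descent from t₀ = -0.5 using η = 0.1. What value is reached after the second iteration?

J′(t) = 6t
t₁ = -0.5 − 0.1·(-3) = -0.2
t₂ = -0.2 − 0.1·(-1.2) = -0.08

-0.08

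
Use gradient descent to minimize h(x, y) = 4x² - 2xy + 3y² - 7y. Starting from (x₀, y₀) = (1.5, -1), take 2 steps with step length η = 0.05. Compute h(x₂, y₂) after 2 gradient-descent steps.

∇h = (8x - 2y, -2x + 6y - 7)
Step 1: at (1.5, -1), ∇h = (14, -16) → (1.5, -1) − 0.05·(14, -16) = (0.8, -0.2)
Step 2: at (0.8, -0.2), ∇h = (6.8, -9.8) → (0.8, -0.2) − 0.05·(6.8, -9.8) = (0.46, 0.29)
h(0.46, 0.29) = -1.1981

-1.1981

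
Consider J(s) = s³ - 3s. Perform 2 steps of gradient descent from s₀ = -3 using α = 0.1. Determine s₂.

J′(s) = 3s² - 3
Step 1: J′(-3) = 24; s₁ = -3 − 0.1·24 = -5.4
Step 2: J′(-5.4) = 84.48; s₂ = -5.4 − 0.1·84.48 = -13.848

-13.848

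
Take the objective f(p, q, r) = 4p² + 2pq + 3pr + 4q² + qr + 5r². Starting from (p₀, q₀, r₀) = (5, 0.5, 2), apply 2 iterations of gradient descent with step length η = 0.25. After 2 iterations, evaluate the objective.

∇f = (8p + 2q + 3r, 2p + 8q + r, 3p + q + 10r)
Step 1: at (5, 0.5, 2), ∇f = (47, 16, 35.5) → (5, 0.5, 2) − 0.25·(47, 16, 35.5) = (-6.75, -3.5, -6.875)
Step 2: at (-6.75, -3.5, -6.875), ∇f = (-81.625, -48.375, -92.5) → (-6.75, -3.5, -6.875) − 0.25·(-81.625, -48.375, -92.5) = (13.65625, 8.59375, 16.25)
f(13.65625, 8.59375, 16.25) = 3401.802734375

3401.802734375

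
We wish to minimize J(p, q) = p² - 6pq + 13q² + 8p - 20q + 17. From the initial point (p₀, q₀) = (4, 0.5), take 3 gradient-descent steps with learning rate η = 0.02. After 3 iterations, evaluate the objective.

24.58776052224

∇J = (2p - 6q + 8, -6p + 26q - 20)
(p₁, q₁) = (4, 0.5) − 0.02·(13, -31) = (3.74, 1.12)
(p₂, q₂) = (3.74, 1.12) − 0.02·(8.76, -13.32) = (3.5648, 1.3864)
(p₃, q₃) = (3.5648, 1.3864) − 0.02·(6.8112, -5.3424) = (3.428576, 1.493248)
J(3.428576, 1.493248) = 24.58776052224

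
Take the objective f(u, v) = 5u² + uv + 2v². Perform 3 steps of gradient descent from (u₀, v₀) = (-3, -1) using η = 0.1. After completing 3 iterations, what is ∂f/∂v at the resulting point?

∇f = (10u + v, u + 4v)
Step 1: at (-3, -1), ∇f = (-31, -7) → (-3, -1) − 0.1·(-31, -7) = (0.1, -0.3)
Step 2: at (0.1, -0.3), ∇f = (0.7, -1.1) → (0.1, -0.3) − 0.1·(0.7, -1.1) = (0.03, -0.19)
Step 3: at (0.03, -0.19), ∇f = (0.11, -0.73) → (0.03, -0.19) − 0.1·(0.11, -0.73) = (0.019, -0.117)
∂f/∂v at (0.019, -0.117) = -0.449

-0.449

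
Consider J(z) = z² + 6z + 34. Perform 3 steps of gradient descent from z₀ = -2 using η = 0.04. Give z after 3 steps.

J′(z) = 2z + 6
z₁ = -2 − 0.04·2 = -2.08
z₂ = -2.08 − 0.04·1.84 = -2.1536
z₃ = -2.1536 − 0.04·1.6928 = -2.221312

-2.221312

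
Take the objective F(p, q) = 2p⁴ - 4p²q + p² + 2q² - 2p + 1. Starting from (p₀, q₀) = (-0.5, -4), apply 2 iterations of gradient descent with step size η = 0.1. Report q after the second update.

∇F = (8p³ - 8pq + 2p - 2, -4p² + 4q)
(p₁, q₁) = (-0.5, -4) − 0.1·(-20, -17) = (1.5, -2.3)
(p₂, q₂) = (1.5, -2.3) − 0.1·(55.6, -18.2) = (-4.06, -0.48)
q = -0.48

-0.48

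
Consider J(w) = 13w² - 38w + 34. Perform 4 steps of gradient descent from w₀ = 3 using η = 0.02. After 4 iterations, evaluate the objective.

6.31747470901248

J′(w) = 26w - 38
w₁ = 3 − 0.02·40 = 2.2
w₂ = 2.2 − 0.02·19.2 = 1.816
w₃ = 1.816 − 0.02·9.216 = 1.63168
w₄ = 1.63168 − 0.02·4.42368 = 1.5432064
J(1.5432064) = 6.31747470901248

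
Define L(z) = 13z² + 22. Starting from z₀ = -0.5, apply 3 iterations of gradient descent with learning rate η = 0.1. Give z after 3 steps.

2.048

L′(z) = 26z
Step 1: L′(-0.5) = -13; z₁ = -0.5 − 0.1·(-13) = 0.8
Step 2: L′(0.8) = 20.8; z₂ = 0.8 − 0.1·20.8 = -1.28
Step 3: L′(-1.28) = -33.28; z₃ = -1.28 − 0.1·(-33.28) = 2.048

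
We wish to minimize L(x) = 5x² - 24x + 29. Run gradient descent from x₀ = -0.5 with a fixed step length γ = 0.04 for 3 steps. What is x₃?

L′(x) = 10x - 24
Step 1: L′(-0.5) = -29; x₁ = -0.5 − 0.04·(-29) = 0.66
Step 2: L′(0.66) = -17.4; x₂ = 0.66 − 0.04·(-17.4) = 1.356
Step 3: L′(1.356) = -10.44; x₃ = 1.356 − 0.04·(-10.44) = 1.7736

1.7736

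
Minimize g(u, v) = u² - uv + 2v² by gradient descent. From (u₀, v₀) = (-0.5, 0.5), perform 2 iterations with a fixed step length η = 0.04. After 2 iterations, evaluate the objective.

∇g = (2u - v, -u + 4v)
Step 1: at (-0.5, 0.5), ∇g = (-1.5, 2.5) → (-0.5, 0.5) − 0.04·(-1.5, 2.5) = (-0.44, 0.4)
Step 2: at (-0.44, 0.4), ∇g = (-1.28, 2.04) → (-0.44, 0.4) − 0.04·(-1.28, 2.04) = (-0.3888, 0.3184)
g(-0.3888, 0.3184) = 0.47771648

0.47771648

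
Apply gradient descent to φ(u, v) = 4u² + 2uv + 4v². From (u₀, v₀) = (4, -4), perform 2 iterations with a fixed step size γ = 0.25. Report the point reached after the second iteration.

(1, -1)

∇φ = (8u + 2v, 2u + 8v)
Step 1: at (4, -4), ∇φ = (24, -24) → (4, -4) − 0.25·(24, -24) = (-2, 2)
Step 2: at (-2, 2), ∇φ = (-12, 12) → (-2, 2) − 0.25·(-12, 12) = (1, -1)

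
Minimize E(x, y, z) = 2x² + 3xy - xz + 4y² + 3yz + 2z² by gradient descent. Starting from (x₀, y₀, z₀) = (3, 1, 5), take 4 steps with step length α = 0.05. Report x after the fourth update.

2.16325

∇E = (4x + 3y - z, 3x + 8y + 3z, -x + 3y + 4z)
Step 1: at (3, 1, 5), ∇E = (10, 32, 20) → (3, 1, 5) − 0.05·(10, 32, 20) = (2.5, -0.6, 4)
Step 2: at (2.5, -0.6, 4), ∇E = (4.2, 14.7, 11.7) → (2.5, -0.6, 4) − 0.05·(4.2, 14.7, 11.7) = (2.29, -1.335, 3.415)
Step 3: at (2.29, -1.335, 3.415), ∇E = (1.74, 6.435, 7.365) → (2.29, -1.335, 3.415) − 0.05·(1.74, 6.435, 7.365) = (2.203, -1.65675, 3.04675)
Step 4: at (2.203, -1.65675, 3.04675), ∇E = (0.795, 2.49525, 5.01375) → (2.203, -1.65675, 3.04675) − 0.05·(0.795, 2.49525, 5.01375) = (2.16325, -1.7815125, 2.7960625)
x = 2.16325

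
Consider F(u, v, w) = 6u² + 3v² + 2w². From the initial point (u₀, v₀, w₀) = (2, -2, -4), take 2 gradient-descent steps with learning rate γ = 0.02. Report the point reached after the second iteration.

∇F = (12u, 6v, 4w)
(u₁, v₁, w₁) = (2, -2, -4) − 0.02·(24, -12, -16) = (1.52, -1.76, -3.68)
(u₂, v₂, w₂) = (1.52, -1.76, -3.68) − 0.02·(18.24, -10.56, -14.72) = (1.1552, -1.5488, -3.3856)

(1.1552, -1.5488, -3.3856)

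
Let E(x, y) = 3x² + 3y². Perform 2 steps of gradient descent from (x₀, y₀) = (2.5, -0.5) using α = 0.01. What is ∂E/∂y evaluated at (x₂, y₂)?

-2.6508

∇E = (6x, 6y)
Step 1: at (2.5, -0.5), ∇E = (15, -3) → (2.5, -0.5) − 0.01·(15, -3) = (2.35, -0.47)
Step 2: at (2.35, -0.47), ∇E = (14.1, -2.82) → (2.35, -0.47) − 0.01·(14.1, -2.82) = (2.209, -0.4418)
∂E/∂y at (2.209, -0.4418) = -2.6508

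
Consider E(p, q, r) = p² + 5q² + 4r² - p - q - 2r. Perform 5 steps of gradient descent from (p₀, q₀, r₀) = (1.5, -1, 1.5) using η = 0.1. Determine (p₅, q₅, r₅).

(0.82768, 0.1, 0.2504)

∇E = (2p - 1, 10q - 1, 8r - 2)
Step 1: at (1.5, -1, 1.5), ∇E = (2, -11, 10) → (1.5, -1, 1.5) − 0.1·(2, -11, 10) = (1.3, 0.1, 0.5)
Step 2: at (1.3, 0.1, 0.5), ∇E = (1.6, 0, 2) → (1.3, 0.1, 0.5) − 0.1·(1.6, 0, 2) = (1.14, 0.1, 0.3)
Step 3: at (1.14, 0.1, 0.3), ∇E = (1.28, 0, 0.4) → (1.14, 0.1, 0.3) − 0.1·(1.28, 0, 0.4) = (1.012, 0.1, 0.26)
Step 4: at (1.012, 0.1, 0.26), ∇E = (1.024, 0, 0.08) → (1.012, 0.1, 0.26) − 0.1·(1.024, 0, 0.08) = (0.9096, 0.1, 0.252)
Step 5: at (0.9096, 0.1, 0.252), ∇E = (0.8192, 0, 0.016) → (0.9096, 0.1, 0.252) − 0.1·(0.8192, 0, 0.016) = (0.82768, 0.1, 0.2504)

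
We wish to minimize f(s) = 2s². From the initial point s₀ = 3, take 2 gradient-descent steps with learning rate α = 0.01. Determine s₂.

2.7648

f′(s) = 4s
Step 1: f′(3) = 12; s₁ = 3 − 0.01·12 = 2.88
Step 2: f′(2.88) = 11.52; s₂ = 2.88 − 0.01·11.52 = 2.7648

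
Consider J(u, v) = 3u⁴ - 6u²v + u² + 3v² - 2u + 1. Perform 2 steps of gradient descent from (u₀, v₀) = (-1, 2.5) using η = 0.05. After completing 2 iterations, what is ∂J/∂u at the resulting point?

10.427721801984

∇J = (12u³ - 12uv + 2u - 2, -6u² + 6v)
(u₁, v₁) = (-1, 2.5) − 0.05·(14, 9) = (-1.7, 2.05)
(u₂, v₂) = (-1.7, 2.05) − 0.05·(-22.536, -5.04) = (-0.5732, 2.302)
∂J/∂u at (-0.5732, 2.302) = 10.427721801984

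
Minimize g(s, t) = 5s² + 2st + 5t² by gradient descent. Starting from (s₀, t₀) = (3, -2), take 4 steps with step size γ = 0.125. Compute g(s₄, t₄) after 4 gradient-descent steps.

0.01171875

∇g = (10s + 2t, 2s + 10t)
Step 1: at (3, -2), ∇g = (26, -14) → (3, -2) − 0.125·(26, -14) = (-0.25, -0.25)
Step 2: at (-0.25, -0.25), ∇g = (-3, -3) → (-0.25, -0.25) − 0.125·(-3, -3) = (0.125, 0.125)
Step 3: at (0.125, 0.125), ∇g = (1.5, 1.5) → (0.125, 0.125) − 0.125·(1.5, 1.5) = (-0.0625, -0.0625)
Step 4: at (-0.0625, -0.0625), ∇g = (-0.75, -0.75) → (-0.0625, -0.0625) − 0.125·(-0.75, -0.75) = (0.03125, 0.03125)
g(0.03125, 0.03125) = 0.01171875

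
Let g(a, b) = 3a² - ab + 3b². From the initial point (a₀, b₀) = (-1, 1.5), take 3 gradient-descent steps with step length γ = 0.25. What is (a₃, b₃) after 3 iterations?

∇g = (6a - b, -a + 6b)
Step 1: at (-1, 1.5), ∇g = (-7.5, 10) → (-1, 1.5) − 0.25·(-7.5, 10) = (0.875, -1)
Step 2: at (0.875, -1), ∇g = (6.25, -6.875) → (0.875, -1) − 0.25·(6.25, -6.875) = (-0.6875, 0.71875)
Step 3: at (-0.6875, 0.71875), ∇g = (-4.84375, 5) → (-0.6875, 0.71875) − 0.25·(-4.84375, 5) = (0.5234375, -0.53125)

(0.5234375, -0.53125)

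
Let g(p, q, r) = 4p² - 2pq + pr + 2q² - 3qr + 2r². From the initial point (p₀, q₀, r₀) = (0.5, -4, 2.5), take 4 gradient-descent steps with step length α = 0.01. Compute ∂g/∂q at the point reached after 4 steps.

∇g = (8p - 2q + r, -2p + 4q - 3r, p - 3q + 4r)
(p₁, q₁, r₁) = (0.5, -4, 2.5) − 0.01·(14.5, -24.5, 22.5) = (0.355, -3.755, 2.275)
(p₂, q₂, r₂) = (0.355, -3.755, 2.275) − 0.01·(12.625, -22.555, 20.72) = (0.22875, -3.52945, 2.0678)
(p₃, q₃, r₃) = (0.22875, -3.52945, 2.0678) − 0.01·(10.9567, -20.7787, 19.0883) = (0.119183, -3.321663, 1.876917)
(p₄, q₄, r₄) = (0.119183, -3.321663, 1.876917) − 0.01·(9.473707, -19.155769, 17.59184) = (0.02444593, -3.13010531, 1.7009986)
∂g/∂q at (0.02444593, -3.13010531, 1.7009986) = -17.6723089

-17.6723089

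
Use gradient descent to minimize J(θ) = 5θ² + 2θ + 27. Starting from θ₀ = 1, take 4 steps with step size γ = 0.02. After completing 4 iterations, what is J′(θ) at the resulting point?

J′(θ) = 10θ + 2
Step 1: J′(1) = 12; θ₁ = 1 − 0.02·12 = 0.76
Step 2: J′(0.76) = 9.6; θ₂ = 0.76 − 0.02·9.6 = 0.568
Step 3: J′(0.568) = 7.68; θ₃ = 0.568 − 0.02·7.68 = 0.4144
Step 4: J′(0.4144) = 6.144; θ₄ = 0.4144 − 0.02·6.144 = 0.29152
J′(θ) at (0.29152) = 4.9152

4.9152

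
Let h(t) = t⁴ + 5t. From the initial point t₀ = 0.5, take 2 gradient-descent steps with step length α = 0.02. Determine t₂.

h′(t) = 4t³ + 5
t₁ = 0.5 − 0.02·5.5 = 0.39
t₂ = 0.39 − 0.02·5.237276 = 0.28525448

0.28525448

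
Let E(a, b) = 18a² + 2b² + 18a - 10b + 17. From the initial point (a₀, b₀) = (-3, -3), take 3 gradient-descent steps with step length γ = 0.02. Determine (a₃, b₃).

∇E = (36a + 18, 4b - 10)
Step 1: at (-3, -3), ∇E = (-90, -22) → (-3, -3) − 0.02·(-90, -22) = (-1.2, -2.56)
Step 2: at (-1.2, -2.56), ∇E = (-25.2, -20.24) → (-1.2, -2.56) − 0.02·(-25.2, -20.24) = (-0.696, -2.1552)
Step 3: at (-0.696, -2.1552), ∇E = (-7.056, -18.6208) → (-0.696, -2.1552) − 0.02·(-7.056, -18.6208) = (-0.55488, -1.782784)

(-0.55488, -1.782784)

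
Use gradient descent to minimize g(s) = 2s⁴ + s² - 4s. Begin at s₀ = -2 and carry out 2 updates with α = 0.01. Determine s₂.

g′(s) = 8s³ + 2s - 4
Step 1: g′(-2) = -72; s₁ = -2 − 0.01·(-72) = -1.28
Step 2: g′(-1.28) = -23.337216; s₂ = -1.28 − 0.01·(-23.337216) = -1.04662784

-1.04662784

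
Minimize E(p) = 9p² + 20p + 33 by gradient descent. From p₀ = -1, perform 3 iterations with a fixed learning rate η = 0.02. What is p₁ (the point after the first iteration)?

-1.04

E′(p) = 18p + 20
Step 1: E′(-1) = 2; p₁ = -1 − 0.02·2 = -1.04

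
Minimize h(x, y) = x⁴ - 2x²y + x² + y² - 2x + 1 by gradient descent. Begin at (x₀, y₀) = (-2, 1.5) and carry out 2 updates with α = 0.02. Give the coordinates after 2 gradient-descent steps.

(-1.31089664, 1.623616)

∇h = (4x³ - 4xy + 2x - 2, -2x² + 2y)
Step 1: at (-2, 1.5), ∇h = (-26, -5) → (-2, 1.5) − 0.02·(-26, -5) = (-1.48, 1.6)
Step 2: at (-1.48, 1.6), ∇h = (-8.455168, -1.1808) → (-1.48, 1.6) − 0.02·(-8.455168, -1.1808) = (-1.31089664, 1.623616)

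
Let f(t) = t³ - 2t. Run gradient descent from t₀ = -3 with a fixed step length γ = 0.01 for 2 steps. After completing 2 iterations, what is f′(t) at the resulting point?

35.740966796875

f′(t) = 3t² - 2
t₁ = -3 − 0.01·25 = -3.25
t₂ = -3.25 − 0.01·29.6875 = -3.546875
f′(t) at (-3.546875) = 35.740966796875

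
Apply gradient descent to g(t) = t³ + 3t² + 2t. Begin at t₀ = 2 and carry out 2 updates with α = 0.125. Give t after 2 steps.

-1.1484375

g′(t) = 3t² + 6t + 2
Step 1: g′(2) = 26; t₁ = 2 − 0.125·26 = -1.25
Step 2: g′(-1.25) = -0.8125; t₂ = -1.25 − 0.125·(-0.8125) = -1.1484375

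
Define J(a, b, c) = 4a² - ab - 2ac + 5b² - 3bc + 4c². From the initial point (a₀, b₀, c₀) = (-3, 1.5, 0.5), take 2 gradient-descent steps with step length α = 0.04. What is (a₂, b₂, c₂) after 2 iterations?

∇J = (8a - b - 2c, -a + 10b - 3c, -2a - 3b + 8c)
Step 1: at (-3, 1.5, 0.5), ∇J = (-26.5, 16.5, 5.5) → (-3, 1.5, 0.5) − 0.04·(-26.5, 16.5, 5.5) = (-1.94, 0.84, 0.28)
Step 2: at (-1.94, 0.84, 0.28), ∇J = (-16.92, 9.5, 3.6) → (-1.94, 0.84, 0.28) − 0.04·(-16.92, 9.5, 3.6) = (-1.2632, 0.46, 0.136)

(-1.2632, 0.46, 0.136)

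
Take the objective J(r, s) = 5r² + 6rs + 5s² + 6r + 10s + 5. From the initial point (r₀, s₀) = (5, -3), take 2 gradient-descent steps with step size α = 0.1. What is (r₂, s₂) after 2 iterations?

∇J = (10r + 6s + 6, 6r + 10s + 10)
Step 1: at (5, -3), ∇J = (38, 10) → (5, -3) − 0.1·(38, 10) = (1.2, -4)
Step 2: at (1.2, -4), ∇J = (-6, -22.8) → (1.2, -4) − 0.1·(-6, -22.8) = (1.8, -1.72)

(1.8, -1.72)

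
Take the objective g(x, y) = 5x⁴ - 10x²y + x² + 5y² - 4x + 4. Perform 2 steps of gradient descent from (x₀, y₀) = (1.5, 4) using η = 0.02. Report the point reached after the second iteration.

∇g = (20x³ - 20xy + 2x - 4, -10x² + 10y)
Step 1: at (1.5, 4), ∇g = (-53.5, 17.5) → (1.5, 4) − 0.02·(-53.5, 17.5) = (2.57, 3.65)
Step 2: at (2.57, 3.65), ∇g = (153.02186, -29.549) → (2.57, 3.65) − 0.02·(153.02186, -29.549) = (-0.4904372, 4.24098)

(-0.4904372, 4.24098)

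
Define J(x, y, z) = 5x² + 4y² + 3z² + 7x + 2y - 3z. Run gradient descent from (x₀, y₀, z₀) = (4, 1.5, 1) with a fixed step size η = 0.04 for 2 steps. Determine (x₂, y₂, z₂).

(0.992, 0.5592, 0.7888)

∇J = (10x + 7, 8y + 2, 6z - 3)
(x₁, y₁, z₁) = (4, 1.5, 1) − 0.04·(47, 14, 3) = (2.12, 0.94, 0.88)
(x₂, y₂, z₂) = (2.12, 0.94, 0.88) − 0.04·(28.2, 9.52, 2.28) = (0.992, 0.5592, 0.7888)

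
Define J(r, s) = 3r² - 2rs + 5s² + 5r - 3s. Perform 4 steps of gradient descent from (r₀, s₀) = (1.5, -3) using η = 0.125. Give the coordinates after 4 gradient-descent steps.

(-0.75, 0.09375)

∇J = (6r - 2s + 5, -2r + 10s - 3)
(r₁, s₁) = (1.5, -3) − 0.125·(20, -36) = (-1, 1.5)
(r₂, s₂) = (-1, 1.5) − 0.125·(-4, 14) = (-0.5, -0.25)
(r₃, s₃) = (-0.5, -0.25) − 0.125·(2.5, -4.5) = (-0.8125, 0.3125)
(r₄, s₄) = (-0.8125, 0.3125) − 0.125·(-0.5, 1.75) = (-0.75, 0.09375)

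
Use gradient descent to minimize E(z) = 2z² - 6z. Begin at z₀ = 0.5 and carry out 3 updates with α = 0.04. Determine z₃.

0.907296

E′(z) = 4z - 6
Step 1: E′(0.5) = -4; z₁ = 0.5 − 0.04·(-4) = 0.66
Step 2: E′(0.66) = -3.36; z₂ = 0.66 − 0.04·(-3.36) = 0.7944
Step 3: E′(0.7944) = -2.8224; z₃ = 0.7944 − 0.04·(-2.8224) = 0.907296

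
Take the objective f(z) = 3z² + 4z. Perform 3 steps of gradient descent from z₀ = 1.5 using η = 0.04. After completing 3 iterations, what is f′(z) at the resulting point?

f′(z) = 6z + 4
z₁ = 1.5 − 0.04·13 = 0.98
z₂ = 0.98 − 0.04·9.88 = 0.5848
z₃ = 0.5848 − 0.04·7.5088 = 0.284448
f′(z) at (0.284448) = 5.706688

5.706688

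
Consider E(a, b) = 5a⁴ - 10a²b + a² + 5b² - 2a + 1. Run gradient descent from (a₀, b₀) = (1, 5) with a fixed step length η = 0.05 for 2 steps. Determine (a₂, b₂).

∇E = (20a³ - 20ab + 2a - 2, -10a² + 10b)
Step 1: at (1, 5), ∇E = (-80, 40) → (1, 5) − 0.05·(-80, 40) = (5, 3)
Step 2: at (5, 3), ∇E = (2208, -220) → (5, 3) − 0.05·(2208, -220) = (-105.4, 14)

(-105.4, 14)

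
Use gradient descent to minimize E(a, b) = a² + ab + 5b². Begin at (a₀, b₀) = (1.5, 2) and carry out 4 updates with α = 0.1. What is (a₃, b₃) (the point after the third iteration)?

∇E = (2a + b, a + 10b)
Step 1: at (1.5, 2), ∇E = (5, 21.5) → (1.5, 2) − 0.1·(5, 21.5) = (1, -0.15)
Step 2: at (1, -0.15), ∇E = (1.85, -0.5) → (1, -0.15) − 0.1·(1.85, -0.5) = (0.815, -0.1)
Step 3: at (0.815, -0.1), ∇E = (1.53, -0.185) → (0.815, -0.1) − 0.1·(1.53, -0.185) = (0.662, -0.0815)

(0.662, -0.0815)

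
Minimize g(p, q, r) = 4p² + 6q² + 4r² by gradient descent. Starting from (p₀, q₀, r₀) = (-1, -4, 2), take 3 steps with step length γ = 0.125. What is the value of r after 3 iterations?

0

∇g = (8p, 12q, 8r)
Step 1: at (-1, -4, 2), ∇g = (-8, -48, 16) → (-1, -4, 2) − 0.125·(-8, -48, 16) = (0, 2, 0)
Step 2: at (0, 2, 0), ∇g = (0, 24, 0) → (0, 2, 0) − 0.125·(0, 24, 0) = (0, -1, 0)
Step 3: at (0, -1, 0), ∇g = (0, -12, 0) → (0, -1, 0) − 0.125·(0, -12, 0) = (0, 0.5, 0)
r = 0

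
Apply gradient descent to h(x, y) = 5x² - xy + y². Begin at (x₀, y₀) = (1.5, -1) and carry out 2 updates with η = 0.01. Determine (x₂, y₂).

∇h = (10x - y, -x + 2y)
(x₁, y₁) = (1.5, -1) − 0.01·(16, -3.5) = (1.34, -0.965)
(x₂, y₂) = (1.34, -0.965) − 0.01·(14.365, -3.27) = (1.19635, -0.9323)

(1.19635, -0.9323)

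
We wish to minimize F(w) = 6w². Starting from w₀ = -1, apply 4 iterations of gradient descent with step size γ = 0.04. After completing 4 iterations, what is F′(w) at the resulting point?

F′(w) = 12w
Step 1: F′(-1) = -12; w₁ = -1 − 0.04·(-12) = -0.52
Step 2: F′(-0.52) = -6.24; w₂ = -0.52 − 0.04·(-6.24) = -0.2704
Step 3: F′(-0.2704) = -3.2448; w₃ = -0.2704 − 0.04·(-3.2448) = -0.140608
Step 4: F′(-0.140608) = -1.687296; w₄ = -0.140608 − 0.04·(-1.687296) = -0.07311616
F′(w) at (-0.07311616) = -0.87739392

-0.87739392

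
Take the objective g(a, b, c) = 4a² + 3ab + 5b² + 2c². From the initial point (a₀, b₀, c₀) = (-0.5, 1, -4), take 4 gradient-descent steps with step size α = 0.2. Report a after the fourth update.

∇g = (8a + 3b, 3a + 10b, 4c)
(a₁, b₁, c₁) = (-0.5, 1, -4) − 0.2·(-1, 8.5, -16) = (-0.3, -0.7, -0.8)
(a₂, b₂, c₂) = (-0.3, -0.7, -0.8) − 0.2·(-4.5, -7.9, -3.2) = (0.6, 0.88, -0.16)
(a₃, b₃, c₃) = (0.6, 0.88, -0.16) − 0.2·(7.44, 10.6, -0.64) = (-0.888, -1.24, -0.032)
(a₄, b₄, c₄) = (-0.888, -1.24, -0.032) − 0.2·(-10.824, -15.064, -0.128) = (1.2768, 1.7728, -0.0064)
a = 1.2768

1.2768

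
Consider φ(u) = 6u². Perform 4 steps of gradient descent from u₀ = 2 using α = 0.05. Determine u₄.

0.0512

φ′(u) = 12u
u₁ = 2 − 0.05·24 = 0.8
u₂ = 0.8 − 0.05·9.6 = 0.32
u₃ = 0.32 − 0.05·3.84 = 0.128
u₄ = 0.128 − 0.05·1.536 = 0.0512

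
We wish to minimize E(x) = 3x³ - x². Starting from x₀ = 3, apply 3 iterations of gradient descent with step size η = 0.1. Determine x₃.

-530.6765625

E′(x) = 9x² - 2x
Step 1: E′(3) = 75; x₁ = 3 − 0.1·75 = -4.5
Step 2: E′(-4.5) = 191.25; x₂ = -4.5 − 0.1·191.25 = -23.625
Step 3: E′(-23.625) = 5070.515625; x₃ = -23.625 − 0.1·5070.515625 = -530.6765625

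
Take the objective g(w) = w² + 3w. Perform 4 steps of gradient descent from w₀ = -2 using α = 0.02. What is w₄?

-1.92467328

g′(w) = 2w + 3
Step 1: g′(-2) = -1; w₁ = -2 − 0.02·(-1) = -1.98
Step 2: g′(-1.98) = -0.96; w₂ = -1.98 − 0.02·(-0.96) = -1.9608
Step 3: g′(-1.9608) = -0.9216; w₃ = -1.9608 − 0.02·(-0.9216) = -1.942368
Step 4: g′(-1.942368) = -0.884736; w₄ = -1.942368 − 0.02·(-0.884736) = -1.92467328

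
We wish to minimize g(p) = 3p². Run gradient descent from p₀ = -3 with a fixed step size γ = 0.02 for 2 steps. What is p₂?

g′(p) = 6p
p₁ = -3 − 0.02·(-18) = -2.64
p₂ = -2.64 − 0.02·(-15.84) = -2.3232

-2.3232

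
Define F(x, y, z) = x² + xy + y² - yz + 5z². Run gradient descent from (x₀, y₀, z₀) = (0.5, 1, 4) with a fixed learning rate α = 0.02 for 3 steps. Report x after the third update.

∇F = (2x + y, x + 2y - z, -y + 10z)
(x₁, y₁, z₁) = (0.5, 1, 4) − 0.02·(2, -1.5, 39) = (0.46, 1.03, 3.22)
(x₂, y₂, z₂) = (0.46, 1.03, 3.22) − 0.02·(1.95, -0.7, 31.17) = (0.421, 1.044, 2.5966)
(x₃, y₃, z₃) = (0.421, 1.044, 2.5966) − 0.02·(1.886, -0.0876, 24.922) = (0.38328, 1.045752, 2.09816)
x = 0.38328

0.38328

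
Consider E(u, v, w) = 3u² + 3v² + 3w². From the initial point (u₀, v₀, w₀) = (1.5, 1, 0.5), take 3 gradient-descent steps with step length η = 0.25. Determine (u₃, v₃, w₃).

∇E = (6u, 6v, 6w)
Step 1: at (1.5, 1, 0.5), ∇E = (9, 6, 3) → (1.5, 1, 0.5) − 0.25·(9, 6, 3) = (-0.75, -0.5, -0.25)
Step 2: at (-0.75, -0.5, -0.25), ∇E = (-4.5, -3, -1.5) → (-0.75, -0.5, -0.25) − 0.25·(-4.5, -3, -1.5) = (0.375, 0.25, 0.125)
Step 3: at (0.375, 0.25, 0.125), ∇E = (2.25, 1.5, 0.75) → (0.375, 0.25, 0.125) − 0.25·(2.25, 1.5, 0.75) = (-0.1875, -0.125, -0.0625)

(-0.1875, -0.125, -0.0625)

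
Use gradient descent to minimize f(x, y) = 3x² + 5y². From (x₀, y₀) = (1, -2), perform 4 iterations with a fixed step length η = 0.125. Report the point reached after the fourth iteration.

∇f = (6x, 10y)
Step 1: at (1, -2), ∇f = (6, -20) → (1, -2) − 0.125·(6, -20) = (0.25, 0.5)
Step 2: at (0.25, 0.5), ∇f = (1.5, 5) → (0.25, 0.5) − 0.125·(1.5, 5) = (0.0625, -0.125)
Step 3: at (0.0625, -0.125), ∇f = (0.375, -1.25) → (0.0625, -0.125) − 0.125·(0.375, -1.25) = (0.015625, 0.03125)
Step 4: at (0.015625, 0.03125), ∇f = (0.09375, 0.3125) → (0.015625, 0.03125) − 0.125·(0.09375, 0.3125) = (0.00390625, -0.0078125)

(0.00390625, -0.0078125)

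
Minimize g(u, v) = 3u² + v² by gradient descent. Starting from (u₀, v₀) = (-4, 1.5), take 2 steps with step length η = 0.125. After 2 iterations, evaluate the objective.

∇g = (6u, 2v)
(u₁, v₁) = (-4, 1.5) − 0.125·(-24, 3) = (-1, 1.125)
(u₂, v₂) = (-1, 1.125) − 0.125·(-6, 2.25) = (-0.25, 0.84375)
g(-0.25, 0.84375) = 0.8994140625

0.8994140625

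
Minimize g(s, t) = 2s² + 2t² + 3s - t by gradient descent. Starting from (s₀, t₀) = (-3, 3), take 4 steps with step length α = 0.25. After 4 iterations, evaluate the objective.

∇g = (4s + 3, 4t - 1)
(s₁, t₁) = (-3, 3) − 0.25·(-9, 11) = (-0.75, 0.25)
(s₂, t₂) = (-0.75, 0.25) − 0.25·(0, 0) = (-0.75, 0.25)
(s₃, t₃) = (-0.75, 0.25) − 0.25·(0, 0) = (-0.75, 0.25)
(s₄, t₄) = (-0.75, 0.25) − 0.25·(0, 0) = (-0.75, 0.25)
g(-0.75, 0.25) = -1.25

-1.25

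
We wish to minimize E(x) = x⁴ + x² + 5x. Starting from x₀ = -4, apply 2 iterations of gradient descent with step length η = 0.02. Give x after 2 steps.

0.90135744

E′(x) = 4x³ + 2x + 5
Step 1: E′(-4) = -259; x₁ = -4 − 0.02·(-259) = 1.18
Step 2: E′(1.18) = 13.932128; x₂ = 1.18 − 0.02·13.932128 = 0.90135744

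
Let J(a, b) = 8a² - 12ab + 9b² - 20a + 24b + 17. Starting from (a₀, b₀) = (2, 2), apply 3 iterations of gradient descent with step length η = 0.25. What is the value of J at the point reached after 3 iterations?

1242059.0625

∇J = (16a - 12b - 20, -12a + 18b + 24)
Step 1: at (2, 2), ∇J = (-12, 36) → (2, 2) − 0.25·(-12, 36) = (5, -7)
Step 2: at (5, -7), ∇J = (144, -162) → (5, -7) − 0.25·(144, -162) = (-31, 33.5)
Step 3: at (-31, 33.5), ∇J = (-918, 999) → (-31, 33.5) − 0.25·(-918, 999) = (198.5, -216.25)
J(198.5, -216.25) = 1242059.0625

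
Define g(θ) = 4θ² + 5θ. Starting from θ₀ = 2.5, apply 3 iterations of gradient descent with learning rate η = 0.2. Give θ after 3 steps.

-1.3

g′(θ) = 8θ + 5
θ₁ = 2.5 − 0.2·25 = -2.5
θ₂ = -2.5 − 0.2·(-15) = 0.5
θ₃ = 0.5 − 0.2·9 = -1.3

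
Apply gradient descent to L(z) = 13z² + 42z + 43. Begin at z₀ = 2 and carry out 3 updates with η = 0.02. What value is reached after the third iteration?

L′(z) = 26z + 42
Step 1: L′(2) = 94; z₁ = 2 − 0.02·94 = 0.12
Step 2: L′(0.12) = 45.12; z₂ = 0.12 − 0.02·45.12 = -0.7824
Step 3: L′(-0.7824) = 21.6576; z₃ = -0.7824 − 0.02·21.6576 = -1.215552

-1.215552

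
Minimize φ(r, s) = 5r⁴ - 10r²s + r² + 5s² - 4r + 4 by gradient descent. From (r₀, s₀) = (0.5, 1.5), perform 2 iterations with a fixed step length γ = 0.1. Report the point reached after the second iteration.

(-14.16525, 4.2025)

∇φ = (20r³ - 20rs + 2r - 4, -10r² + 10s)
Step 1: at (0.5, 1.5), ∇φ = (-15.5, 12.5) → (0.5, 1.5) − 0.1·(-15.5, 12.5) = (2.05, 0.25)
Step 2: at (2.05, 0.25), ∇φ = (162.1525, -39.525) → (2.05, 0.25) − 0.1·(162.1525, -39.525) = (-14.16525, 4.2025)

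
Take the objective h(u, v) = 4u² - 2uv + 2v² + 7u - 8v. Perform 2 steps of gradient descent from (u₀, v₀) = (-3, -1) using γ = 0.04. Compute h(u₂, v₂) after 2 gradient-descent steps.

∇h = (8u - 2v + 7, -2u + 4v - 8)
Step 1: at (-3, -1), ∇h = (-15, -6) → (-3, -1) − 0.04·(-15, -6) = (-2.4, -0.76)
Step 2: at (-2.4, -0.76), ∇h = (-10.68, -6.24) → (-2.4, -0.76) − 0.04·(-10.68, -6.24) = (-1.9728, -0.5104)
h(-1.9728, -0.5104) = 4.34854144

4.34854144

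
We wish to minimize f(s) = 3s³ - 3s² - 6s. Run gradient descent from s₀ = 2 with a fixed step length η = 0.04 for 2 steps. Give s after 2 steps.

1.237376

f′(s) = 9s² - 6s - 6
s₁ = 2 − 0.04·18 = 1.28
s₂ = 1.28 − 0.04·1.0656 = 1.237376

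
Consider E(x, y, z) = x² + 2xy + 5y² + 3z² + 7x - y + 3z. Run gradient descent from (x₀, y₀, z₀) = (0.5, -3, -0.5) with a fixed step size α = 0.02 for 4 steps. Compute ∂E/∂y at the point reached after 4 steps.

-12.71852544

∇E = (2x + 2y + 7, 2x + 10y - 1, 6z + 3)
(x₁, y₁, z₁) = (0.5, -3, -0.5) − 0.02·(2, -30, 0) = (0.46, -2.4, -0.5)
(x₂, y₂, z₂) = (0.46, -2.4, -0.5) − 0.02·(3.12, -24.08, 0) = (0.3976, -1.9184, -0.5)
(x₃, y₃, z₃) = (0.3976, -1.9184, -0.5) − 0.02·(3.9584, -19.3888, 0) = (0.318432, -1.530624, -0.5)
(x₄, y₄, z₄) = (0.318432, -1.530624, -0.5) − 0.02·(4.575616, -15.669376, 0) = (0.22691968, -1.21723648, -0.5)
∂E/∂y at (0.22691968, -1.21723648, -0.5) = -12.71852544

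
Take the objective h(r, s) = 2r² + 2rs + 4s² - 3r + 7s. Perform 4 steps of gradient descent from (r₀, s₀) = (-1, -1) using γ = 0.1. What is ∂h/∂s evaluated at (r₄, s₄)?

∇h = (4r + 2s - 3, 2r + 8s + 7)
(r₁, s₁) = (-1, -1) − 0.1·(-9, -3) = (-0.1, -0.7)
(r₂, s₂) = (-0.1, -0.7) − 0.1·(-4.8, 1.2) = (0.38, -0.82)
(r₃, s₃) = (0.38, -0.82) − 0.1·(-3.12, 1.2) = (0.692, -0.94)
(r₄, s₄) = (0.692, -0.94) − 0.1·(-2.112, 0.864) = (0.9032, -1.0264)
∂h/∂s at (0.9032, -1.0264) = 0.5952

0.5952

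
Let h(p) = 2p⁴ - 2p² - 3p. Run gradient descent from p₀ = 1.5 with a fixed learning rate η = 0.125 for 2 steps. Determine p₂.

-0.328125

h′(p) = 8p³ - 4p - 3
Step 1: h′(1.5) = 18; p₁ = 1.5 − 0.125·18 = -0.75
Step 2: h′(-0.75) = -3.375; p₂ = -0.75 − 0.125·(-3.375) = -0.328125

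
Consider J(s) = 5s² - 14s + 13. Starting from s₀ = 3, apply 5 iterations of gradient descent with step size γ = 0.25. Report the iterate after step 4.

9.5

J′(s) = 10s - 14
Step 1: J′(3) = 16; s₁ = 3 − 0.25·16 = -1
Step 2: J′(-1) = -24; s₂ = -1 − 0.25·(-24) = 5
Step 3: J′(5) = 36; s₃ = 5 − 0.25·36 = -4
Step 4: J′(-4) = -54; s₄ = -4 − 0.25·(-54) = 9.5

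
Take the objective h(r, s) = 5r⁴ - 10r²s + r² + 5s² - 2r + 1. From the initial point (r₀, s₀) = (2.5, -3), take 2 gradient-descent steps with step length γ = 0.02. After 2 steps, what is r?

∇h = (20r³ - 20rs + 2r - 2, -10r² + 10s)
(r₁, s₁) = (2.5, -3) − 0.02·(465.5, -92.5) = (-6.81, -1.15)
(r₂, s₂) = (-6.81, -1.15) − 0.02·(-6488.67482, -475.261) = (122.9634964, 8.35522)
r = 122.9634964

122.9634964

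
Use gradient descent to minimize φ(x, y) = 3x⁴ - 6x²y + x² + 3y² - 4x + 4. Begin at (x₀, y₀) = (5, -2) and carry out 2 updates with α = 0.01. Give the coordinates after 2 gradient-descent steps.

∇φ = (12x³ - 12xy + 2x - 4, -6x² + 6y)
(x₁, y₁) = (5, -2) − 0.01·(1626, -162) = (-11.26, -0.38)
(x₂, y₂) = (-11.26, -0.38) − 0.01·(-17209.406112, -763.0056) = (160.83406112, 7.250056)

(160.83406112, 7.250056)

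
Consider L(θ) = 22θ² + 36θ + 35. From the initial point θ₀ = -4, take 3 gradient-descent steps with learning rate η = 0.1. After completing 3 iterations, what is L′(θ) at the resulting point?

L′(θ) = 44θ + 36
Step 1: L′(-4) = -140; θ₁ = -4 − 0.1·(-140) = 10
Step 2: L′(10) = 476; θ₂ = 10 − 0.1·476 = -37.6
Step 3: L′(-37.6) = -1618.4; θ₃ = -37.6 − 0.1·(-1618.4) = 124.24
L′(θ) at (124.24) = 5502.56

5502.56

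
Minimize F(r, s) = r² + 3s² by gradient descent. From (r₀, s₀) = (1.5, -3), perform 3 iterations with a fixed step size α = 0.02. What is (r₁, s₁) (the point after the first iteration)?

(1.44, -2.64)

∇F = (2r, 6s)
Step 1: at (1.5, -3), ∇F = (3, -18) → (1.5, -3) − 0.02·(3, -18) = (1.44, -2.64)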